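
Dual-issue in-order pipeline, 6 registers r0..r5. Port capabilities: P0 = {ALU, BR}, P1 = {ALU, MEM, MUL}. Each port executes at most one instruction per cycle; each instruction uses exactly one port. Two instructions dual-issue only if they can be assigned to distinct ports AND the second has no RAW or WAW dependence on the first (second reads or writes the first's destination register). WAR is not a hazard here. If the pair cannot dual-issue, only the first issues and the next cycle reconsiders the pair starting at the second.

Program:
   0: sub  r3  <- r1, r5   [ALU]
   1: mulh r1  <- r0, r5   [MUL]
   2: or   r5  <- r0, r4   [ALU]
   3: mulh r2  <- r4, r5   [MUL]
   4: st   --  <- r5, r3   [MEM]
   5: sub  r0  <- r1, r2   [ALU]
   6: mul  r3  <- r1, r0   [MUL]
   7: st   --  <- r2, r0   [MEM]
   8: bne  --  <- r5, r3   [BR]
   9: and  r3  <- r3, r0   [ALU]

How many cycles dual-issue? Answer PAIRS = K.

PAIRS = 3

#0 head=0: sub mulh i0&i1 2-wide
#1 head=2: or i2 RAW r5
#2 head=3: mulh i3 no-port MUL/MEM
#3 head=4: st sub i4&i5 2-wide
#4 head=6: mul i6 no-port MUL/MEM
#5 head=7: st bne i7&i8 2-wide
#6 head=9: and i9 tail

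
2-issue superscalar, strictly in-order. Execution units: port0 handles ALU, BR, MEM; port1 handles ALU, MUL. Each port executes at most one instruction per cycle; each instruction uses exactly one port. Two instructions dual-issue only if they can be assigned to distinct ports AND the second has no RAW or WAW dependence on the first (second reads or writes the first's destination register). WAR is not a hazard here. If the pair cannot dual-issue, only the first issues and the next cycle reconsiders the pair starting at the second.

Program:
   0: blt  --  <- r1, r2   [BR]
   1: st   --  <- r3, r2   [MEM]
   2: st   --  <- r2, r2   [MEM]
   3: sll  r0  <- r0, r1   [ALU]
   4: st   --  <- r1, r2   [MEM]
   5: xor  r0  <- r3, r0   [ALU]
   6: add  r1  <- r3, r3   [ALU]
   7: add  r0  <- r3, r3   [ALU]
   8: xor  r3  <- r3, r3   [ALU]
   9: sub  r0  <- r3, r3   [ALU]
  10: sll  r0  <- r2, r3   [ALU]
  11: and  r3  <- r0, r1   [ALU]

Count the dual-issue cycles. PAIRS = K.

t=0 i0:blt ; no-port BR/MEM
t=1 i1:st ; no-port MEM/MEM
t=2 i2+i3:st+sll ; 2-wide
t=3 i4+i5:st+xor ; 2-wide
t=4 i6+i7:add+add ; 2-wide
t=5 i8:xor ; RAW r3
t=6 i9:sub ; WAW r0
t=7 i10:sll ; RAW r0
t=8 i11:and ; tail

PAIRS = 3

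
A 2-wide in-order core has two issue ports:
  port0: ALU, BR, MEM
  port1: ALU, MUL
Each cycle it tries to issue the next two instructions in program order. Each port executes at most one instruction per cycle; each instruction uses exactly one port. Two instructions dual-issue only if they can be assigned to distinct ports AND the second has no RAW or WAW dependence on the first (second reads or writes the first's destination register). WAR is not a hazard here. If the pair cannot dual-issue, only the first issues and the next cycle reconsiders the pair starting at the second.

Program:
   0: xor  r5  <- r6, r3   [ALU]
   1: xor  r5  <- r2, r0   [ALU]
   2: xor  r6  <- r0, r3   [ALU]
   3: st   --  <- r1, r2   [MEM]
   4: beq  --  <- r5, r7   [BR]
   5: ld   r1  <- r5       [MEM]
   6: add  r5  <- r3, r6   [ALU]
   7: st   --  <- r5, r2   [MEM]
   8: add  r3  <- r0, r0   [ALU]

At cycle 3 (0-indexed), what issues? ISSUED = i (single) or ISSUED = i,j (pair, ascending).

c0: i0 xor  WAW r5
c1: i1+i2 xor/xor  dual
c2: i3 st  no-port MEM/BR
c3: i4 beq  no-port BR/MEM
c4: i5+i6 ld/add  dual
c5: i7+i8 st/add  dual

ISSUED = 4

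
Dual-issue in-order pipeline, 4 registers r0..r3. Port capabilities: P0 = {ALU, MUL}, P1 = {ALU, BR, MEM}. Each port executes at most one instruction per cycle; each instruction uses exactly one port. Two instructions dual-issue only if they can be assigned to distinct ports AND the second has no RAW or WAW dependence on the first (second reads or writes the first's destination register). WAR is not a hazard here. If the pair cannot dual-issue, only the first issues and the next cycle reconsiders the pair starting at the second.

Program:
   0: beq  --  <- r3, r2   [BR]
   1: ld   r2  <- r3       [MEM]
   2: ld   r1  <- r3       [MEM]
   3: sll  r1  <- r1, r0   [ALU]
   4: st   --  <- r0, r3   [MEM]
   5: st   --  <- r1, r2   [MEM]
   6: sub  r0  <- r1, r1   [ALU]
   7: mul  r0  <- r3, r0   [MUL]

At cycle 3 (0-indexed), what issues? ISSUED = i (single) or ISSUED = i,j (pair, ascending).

ISSUED = 3,4

0. beq.BR @i0  | no-port BR/MEM
1. ld.MEM @i1  | no-port MEM/MEM
2. ld.MEM @i2  | RAW+WAW r1
3. sll.ALU/st.MEM @i3+i4  | dual
4. st.MEM/sub.ALU @i5+i6  | dual
5. mul.MUL @i7  | tail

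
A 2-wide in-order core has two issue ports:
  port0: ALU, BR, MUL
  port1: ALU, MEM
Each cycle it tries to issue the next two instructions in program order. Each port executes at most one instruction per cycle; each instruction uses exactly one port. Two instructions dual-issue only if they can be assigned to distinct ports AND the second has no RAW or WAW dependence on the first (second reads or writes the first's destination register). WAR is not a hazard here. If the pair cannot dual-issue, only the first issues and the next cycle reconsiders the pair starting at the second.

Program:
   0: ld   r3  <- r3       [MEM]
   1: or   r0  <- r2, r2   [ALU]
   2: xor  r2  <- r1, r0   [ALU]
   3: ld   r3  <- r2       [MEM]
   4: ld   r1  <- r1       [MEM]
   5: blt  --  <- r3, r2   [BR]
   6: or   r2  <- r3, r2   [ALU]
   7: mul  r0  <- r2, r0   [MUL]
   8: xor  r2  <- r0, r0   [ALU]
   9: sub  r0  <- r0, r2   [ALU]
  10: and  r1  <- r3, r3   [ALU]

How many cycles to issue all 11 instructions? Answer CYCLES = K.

CYCLES = 8

c0: i0,i1 ld/or  pair
c1: i2 xor  RAW r2
c2: i3 ld  no-port MEM/MEM
c3: i4,i5 ld/blt  pair
c4: i6 or  RAW r2
c5: i7 mul  RAW r0
c6: i8 xor  RAW r2
c7: i9,i10 sub/and  pair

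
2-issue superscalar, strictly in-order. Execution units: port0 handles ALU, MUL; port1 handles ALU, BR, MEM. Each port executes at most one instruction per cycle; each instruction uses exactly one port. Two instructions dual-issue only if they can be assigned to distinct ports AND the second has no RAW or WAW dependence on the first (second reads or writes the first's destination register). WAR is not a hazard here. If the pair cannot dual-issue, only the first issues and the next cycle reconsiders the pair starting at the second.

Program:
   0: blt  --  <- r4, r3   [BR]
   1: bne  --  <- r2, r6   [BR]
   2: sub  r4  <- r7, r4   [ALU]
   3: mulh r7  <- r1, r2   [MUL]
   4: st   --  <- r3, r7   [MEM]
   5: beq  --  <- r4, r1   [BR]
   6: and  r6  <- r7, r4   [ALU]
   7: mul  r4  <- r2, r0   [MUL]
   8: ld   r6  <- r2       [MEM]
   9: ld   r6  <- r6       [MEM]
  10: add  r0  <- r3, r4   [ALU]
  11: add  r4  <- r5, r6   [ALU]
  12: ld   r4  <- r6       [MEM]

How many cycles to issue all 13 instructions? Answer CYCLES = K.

CYCLES = 9

c0: i0 blt.BR  no-port BR/BR
c1: i1&i2 bne.BR+sub.ALU  dual
c2: i3 mulh.MUL  RAW r7
c3: i4 st.MEM  no-port MEM/BR
c4: i5&i6 beq.BR+and.ALU  dual
c5: i7&i8 mul.MUL+ld.MEM  dual
c6: i9&i10 ld.MEM+add.ALU  dual
c7: i11 add.ALU  WAW r4
c8: i12 ld.MEM  tail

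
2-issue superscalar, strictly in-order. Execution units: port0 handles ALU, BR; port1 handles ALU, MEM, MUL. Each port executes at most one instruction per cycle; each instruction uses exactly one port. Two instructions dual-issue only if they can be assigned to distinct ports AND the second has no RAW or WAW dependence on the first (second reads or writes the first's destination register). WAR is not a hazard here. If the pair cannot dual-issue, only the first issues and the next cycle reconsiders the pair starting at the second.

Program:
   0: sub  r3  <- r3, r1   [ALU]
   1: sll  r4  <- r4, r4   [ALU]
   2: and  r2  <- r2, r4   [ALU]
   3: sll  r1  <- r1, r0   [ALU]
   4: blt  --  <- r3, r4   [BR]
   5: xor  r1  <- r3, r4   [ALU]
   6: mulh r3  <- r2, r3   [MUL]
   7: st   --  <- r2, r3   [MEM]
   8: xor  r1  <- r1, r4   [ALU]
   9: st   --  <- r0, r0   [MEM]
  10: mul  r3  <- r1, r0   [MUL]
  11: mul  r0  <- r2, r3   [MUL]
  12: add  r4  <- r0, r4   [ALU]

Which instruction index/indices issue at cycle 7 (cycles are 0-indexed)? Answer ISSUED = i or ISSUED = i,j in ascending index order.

  cy0 -> i0+i1 (sub+sll) dual
  cy1 -> i2+i3 (and+sll) dual
  cy2 -> i4+i5 (blt+xor) dual
  cy3 -> i6 (mulh) no-port MUL/MEM
  cy4 -> i7+i8 (st+xor) dual
  cy5 -> i9 (st) no-port MEM/MUL
  cy6 -> i10 (mul) no-port MUL/MUL
  cy7 -> i11 (mul) RAW r0
  cy8 -> i12 (add) tail

ISSUED = 11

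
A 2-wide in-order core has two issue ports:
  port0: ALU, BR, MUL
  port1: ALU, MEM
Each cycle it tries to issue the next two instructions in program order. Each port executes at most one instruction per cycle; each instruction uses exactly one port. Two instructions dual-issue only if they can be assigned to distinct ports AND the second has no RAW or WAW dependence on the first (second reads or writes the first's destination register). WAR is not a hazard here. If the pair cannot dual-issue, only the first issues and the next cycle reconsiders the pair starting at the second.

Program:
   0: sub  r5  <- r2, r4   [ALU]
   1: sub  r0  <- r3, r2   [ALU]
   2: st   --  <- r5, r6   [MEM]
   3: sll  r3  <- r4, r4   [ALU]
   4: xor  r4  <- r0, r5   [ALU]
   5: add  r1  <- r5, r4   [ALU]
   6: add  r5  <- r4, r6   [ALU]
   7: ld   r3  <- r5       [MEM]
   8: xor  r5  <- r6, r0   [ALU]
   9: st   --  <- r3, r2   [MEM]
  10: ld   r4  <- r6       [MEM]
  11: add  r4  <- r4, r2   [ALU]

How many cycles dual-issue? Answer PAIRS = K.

t=0 i0,i1:sub+sub ; 2-wide
t=1 i2,i3:st+sll ; 2-wide
t=2 i4:xor ; RAW r4
t=3 i5,i6:add+add ; 2-wide
t=4 i7,i8:ld+xor ; 2-wide
t=5 i9:st ; no-port MEM/MEM
t=6 i10:ld ; RAW+WAW r4
t=7 i11:add ; tail

PAIRS = 4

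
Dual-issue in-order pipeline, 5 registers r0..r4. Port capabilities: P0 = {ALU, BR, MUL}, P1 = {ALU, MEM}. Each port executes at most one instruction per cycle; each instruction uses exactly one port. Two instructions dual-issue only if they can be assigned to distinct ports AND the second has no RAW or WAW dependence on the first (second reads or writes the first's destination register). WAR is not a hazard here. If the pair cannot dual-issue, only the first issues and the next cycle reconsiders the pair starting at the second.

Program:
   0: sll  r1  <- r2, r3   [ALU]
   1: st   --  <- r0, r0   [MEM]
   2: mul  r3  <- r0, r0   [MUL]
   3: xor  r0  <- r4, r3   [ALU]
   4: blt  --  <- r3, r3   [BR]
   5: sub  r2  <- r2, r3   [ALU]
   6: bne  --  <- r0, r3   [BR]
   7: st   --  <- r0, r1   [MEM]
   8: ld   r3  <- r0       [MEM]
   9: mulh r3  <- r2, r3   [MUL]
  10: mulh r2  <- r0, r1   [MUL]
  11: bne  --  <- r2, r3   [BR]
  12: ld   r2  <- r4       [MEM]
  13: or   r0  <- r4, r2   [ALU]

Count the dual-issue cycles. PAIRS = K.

PAIRS = 4

#0 head=0: sll/st i0,i1 2-wide
#1 head=2: mul i2 RAW r3
#2 head=3: xor/blt i3,i4 2-wide
#3 head=5: sub/bne i5,i6 2-wide
#4 head=7: st i7 no-port MEM/MEM
#5 head=8: ld i8 RAW+WAW r3
#6 head=9: mulh i9 no-port MUL/MUL
#7 head=10: mulh i10 no-port MUL/BR
#8 head=11: bne/ld i11,i12 2-wide
#9 head=13: or i13 tail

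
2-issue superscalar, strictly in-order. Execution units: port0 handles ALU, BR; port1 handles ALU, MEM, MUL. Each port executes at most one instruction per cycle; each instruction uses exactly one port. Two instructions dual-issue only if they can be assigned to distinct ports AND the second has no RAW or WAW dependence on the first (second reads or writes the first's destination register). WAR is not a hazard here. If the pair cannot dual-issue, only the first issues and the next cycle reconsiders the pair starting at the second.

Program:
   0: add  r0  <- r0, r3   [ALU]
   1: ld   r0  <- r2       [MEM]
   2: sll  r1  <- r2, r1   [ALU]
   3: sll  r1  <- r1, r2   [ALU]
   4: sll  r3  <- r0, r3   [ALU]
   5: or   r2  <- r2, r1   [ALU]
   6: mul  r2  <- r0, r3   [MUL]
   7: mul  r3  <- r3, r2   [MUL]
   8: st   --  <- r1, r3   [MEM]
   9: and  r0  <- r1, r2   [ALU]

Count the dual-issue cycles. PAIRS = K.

PAIRS = 3

[0] i0  add.ALU  -- WAW r0
[1] i1/i2  ld.MEM+sll.ALU  -- dual
[2] i3/i4  sll.ALU+sll.ALU  -- dual
[3] i5  or.ALU  -- WAW r2
[4] i6  mul.MUL  -- no-port MUL/MUL
[5] i7  mul.MUL  -- no-port MUL/MEM
[6] i8/i9  st.MEM+and.ALU  -- dual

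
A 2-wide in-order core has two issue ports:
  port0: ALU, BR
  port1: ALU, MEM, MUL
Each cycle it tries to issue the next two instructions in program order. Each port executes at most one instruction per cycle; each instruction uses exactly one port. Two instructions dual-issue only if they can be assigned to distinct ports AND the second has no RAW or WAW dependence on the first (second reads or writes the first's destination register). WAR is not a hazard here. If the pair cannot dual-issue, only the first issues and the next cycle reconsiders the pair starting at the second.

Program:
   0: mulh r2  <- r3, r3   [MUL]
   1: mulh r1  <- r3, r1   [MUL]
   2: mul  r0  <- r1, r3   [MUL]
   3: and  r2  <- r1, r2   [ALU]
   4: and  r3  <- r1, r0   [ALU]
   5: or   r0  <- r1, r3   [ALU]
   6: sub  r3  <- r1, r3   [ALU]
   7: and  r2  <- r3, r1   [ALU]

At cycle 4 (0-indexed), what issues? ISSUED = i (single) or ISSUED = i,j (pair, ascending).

  cy0 -> i0 (mulh.MUL) no-port MUL/MUL
  cy1 -> i1 (mulh.MUL) no-port MUL/MUL
  cy2 -> i2&i3 (mul.MUL and.ALU) dual
  cy3 -> i4 (and.ALU) RAW r3
  cy4 -> i5&i6 (or.ALU sub.ALU) dual
  cy5 -> i7 (and.ALU) tail

ISSUED = 5,6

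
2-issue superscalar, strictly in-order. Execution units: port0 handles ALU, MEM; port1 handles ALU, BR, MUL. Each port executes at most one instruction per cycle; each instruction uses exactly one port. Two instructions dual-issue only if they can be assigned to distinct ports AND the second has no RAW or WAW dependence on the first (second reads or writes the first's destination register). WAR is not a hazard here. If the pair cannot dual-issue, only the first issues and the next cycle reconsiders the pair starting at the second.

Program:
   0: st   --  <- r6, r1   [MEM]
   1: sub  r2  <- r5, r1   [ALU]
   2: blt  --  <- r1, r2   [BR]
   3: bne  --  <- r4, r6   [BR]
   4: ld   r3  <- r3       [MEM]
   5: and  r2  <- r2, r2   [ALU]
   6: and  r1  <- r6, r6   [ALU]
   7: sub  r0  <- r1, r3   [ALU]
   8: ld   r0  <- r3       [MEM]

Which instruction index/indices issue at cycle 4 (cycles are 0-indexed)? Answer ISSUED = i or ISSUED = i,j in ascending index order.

0. st sub @i0,i1  | pair
1. blt @i2  | no-port BR/BR
2. bne ld @i3,i4  | pair
3. and and @i5,i6  | pair
4. sub @i7  | WAW r0
5. ld @i8  | tail

ISSUED = 7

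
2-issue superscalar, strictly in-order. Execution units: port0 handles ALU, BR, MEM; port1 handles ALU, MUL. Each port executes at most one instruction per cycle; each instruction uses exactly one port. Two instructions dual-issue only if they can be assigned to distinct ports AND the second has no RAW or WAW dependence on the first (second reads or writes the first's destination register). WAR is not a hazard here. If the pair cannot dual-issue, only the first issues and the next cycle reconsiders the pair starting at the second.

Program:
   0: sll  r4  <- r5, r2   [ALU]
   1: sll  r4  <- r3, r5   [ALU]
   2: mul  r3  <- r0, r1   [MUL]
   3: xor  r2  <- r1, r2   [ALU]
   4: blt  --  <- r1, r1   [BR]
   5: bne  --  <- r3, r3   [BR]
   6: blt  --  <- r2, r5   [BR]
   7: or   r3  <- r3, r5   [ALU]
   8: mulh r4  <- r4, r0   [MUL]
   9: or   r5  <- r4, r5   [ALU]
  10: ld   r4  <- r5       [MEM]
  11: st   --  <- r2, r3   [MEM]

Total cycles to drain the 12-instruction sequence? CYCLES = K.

0. sll.ALU @i0  | WAW r4
1. sll.ALU/mul.MUL @i1/i2  | pair
2. xor.ALU/blt.BR @i3/i4  | pair
3. bne.BR @i5  | no-port BR/BR
4. blt.BR/or.ALU @i6/i7  | pair
5. mulh.MUL @i8  | RAW r4
6. or.ALU @i9  | RAW r5
7. ld.MEM @i10  | no-port MEM/MEM
8. st.MEM @i11  | tail

CYCLES = 9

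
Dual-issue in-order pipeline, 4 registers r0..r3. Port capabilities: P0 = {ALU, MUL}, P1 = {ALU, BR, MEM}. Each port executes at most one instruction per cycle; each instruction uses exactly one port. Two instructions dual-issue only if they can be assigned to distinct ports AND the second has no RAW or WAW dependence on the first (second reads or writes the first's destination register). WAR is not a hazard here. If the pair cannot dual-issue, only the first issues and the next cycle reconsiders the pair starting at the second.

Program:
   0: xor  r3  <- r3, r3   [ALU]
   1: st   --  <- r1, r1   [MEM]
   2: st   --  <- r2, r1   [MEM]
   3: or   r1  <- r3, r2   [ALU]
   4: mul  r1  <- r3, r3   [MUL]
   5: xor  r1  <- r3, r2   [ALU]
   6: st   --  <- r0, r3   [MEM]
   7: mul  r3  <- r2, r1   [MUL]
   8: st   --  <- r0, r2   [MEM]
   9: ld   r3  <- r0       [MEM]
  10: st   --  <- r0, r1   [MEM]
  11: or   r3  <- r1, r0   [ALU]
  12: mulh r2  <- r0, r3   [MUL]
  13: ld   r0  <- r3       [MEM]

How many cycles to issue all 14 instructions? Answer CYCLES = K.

t=0 i0/i1:xor+st ; dual
t=1 i2/i3:st+or ; dual
t=2 i4:mul ; WAW r1
t=3 i5/i6:xor+st ; dual
t=4 i7/i8:mul+st ; dual
t=5 i9:ld ; no-port MEM/MEM
t=6 i10/i11:st+or ; dual
t=7 i12/i13:mulh+ld ; dual

CYCLES = 8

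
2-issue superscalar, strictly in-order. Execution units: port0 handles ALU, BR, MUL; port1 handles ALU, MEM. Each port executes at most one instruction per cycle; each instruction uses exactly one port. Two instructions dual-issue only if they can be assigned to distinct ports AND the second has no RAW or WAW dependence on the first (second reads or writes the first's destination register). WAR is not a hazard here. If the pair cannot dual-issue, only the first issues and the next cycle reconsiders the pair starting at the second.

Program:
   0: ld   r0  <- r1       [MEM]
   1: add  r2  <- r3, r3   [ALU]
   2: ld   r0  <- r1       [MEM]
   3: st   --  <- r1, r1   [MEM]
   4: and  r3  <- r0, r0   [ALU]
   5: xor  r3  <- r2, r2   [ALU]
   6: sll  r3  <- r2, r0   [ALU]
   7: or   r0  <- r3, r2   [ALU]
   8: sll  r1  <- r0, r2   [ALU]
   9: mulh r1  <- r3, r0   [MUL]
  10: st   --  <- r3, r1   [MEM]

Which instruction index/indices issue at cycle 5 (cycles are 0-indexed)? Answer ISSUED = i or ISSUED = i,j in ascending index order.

ISSUED = 7

#0 head=0: ld.MEM/add.ALU i0&i1 dual
#1 head=2: ld.MEM i2 no-port MEM/MEM
#2 head=3: st.MEM/and.ALU i3&i4 dual
#3 head=5: xor.ALU i5 WAW r3
#4 head=6: sll.ALU i6 RAW r3
#5 head=7: or.ALU i7 RAW r0
#6 head=8: sll.ALU i8 WAW r1
#7 head=9: mulh.MUL i9 RAW r1
#8 head=10: st.MEM i10 tail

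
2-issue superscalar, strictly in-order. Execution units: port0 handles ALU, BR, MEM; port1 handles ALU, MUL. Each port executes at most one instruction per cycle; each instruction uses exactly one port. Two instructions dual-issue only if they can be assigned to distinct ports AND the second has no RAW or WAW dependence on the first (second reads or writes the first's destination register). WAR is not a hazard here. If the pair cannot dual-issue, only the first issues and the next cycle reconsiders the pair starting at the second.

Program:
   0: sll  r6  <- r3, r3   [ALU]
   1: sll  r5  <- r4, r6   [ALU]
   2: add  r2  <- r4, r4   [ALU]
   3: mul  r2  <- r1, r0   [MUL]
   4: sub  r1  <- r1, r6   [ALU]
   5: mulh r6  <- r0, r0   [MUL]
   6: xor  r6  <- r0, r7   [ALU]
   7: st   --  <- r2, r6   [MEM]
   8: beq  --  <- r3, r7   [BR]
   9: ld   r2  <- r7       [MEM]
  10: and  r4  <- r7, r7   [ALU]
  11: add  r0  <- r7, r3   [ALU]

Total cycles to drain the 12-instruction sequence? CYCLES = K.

[0] i0  sll  -- RAW r6
[1] i1,i2  sll;add  -- pair
[2] i3,i4  mul;sub  -- pair
[3] i5  mulh  -- WAW r6
[4] i6  xor  -- RAW r6
[5] i7  st  -- no-port MEM/BR
[6] i8  beq  -- no-port BR/MEM
[7] i9,i10  ld;and  -- pair
[8] i11  add  -- tail

CYCLES = 9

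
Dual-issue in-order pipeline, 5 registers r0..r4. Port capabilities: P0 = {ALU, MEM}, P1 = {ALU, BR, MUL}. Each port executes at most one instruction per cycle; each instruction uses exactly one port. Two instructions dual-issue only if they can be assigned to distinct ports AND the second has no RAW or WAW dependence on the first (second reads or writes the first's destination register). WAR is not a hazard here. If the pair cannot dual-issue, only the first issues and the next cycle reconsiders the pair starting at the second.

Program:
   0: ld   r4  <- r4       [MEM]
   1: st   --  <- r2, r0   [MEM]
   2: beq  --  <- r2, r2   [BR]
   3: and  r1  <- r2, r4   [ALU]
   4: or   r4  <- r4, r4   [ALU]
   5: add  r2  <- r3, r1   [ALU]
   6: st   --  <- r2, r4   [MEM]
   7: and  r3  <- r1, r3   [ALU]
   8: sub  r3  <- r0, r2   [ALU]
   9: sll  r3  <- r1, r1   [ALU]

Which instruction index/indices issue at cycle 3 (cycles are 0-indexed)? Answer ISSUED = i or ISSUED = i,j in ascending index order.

ISSUED = 5

  cy0 -> i0 (ld) no-port MEM/MEM
  cy1 -> i1&i2 (st;beq) dual
  cy2 -> i3&i4 (and;or) dual
  cy3 -> i5 (add) RAW r2
  cy4 -> i6&i7 (st;and) dual
  cy5 -> i8 (sub) WAW r3
  cy6 -> i9 (sll) tail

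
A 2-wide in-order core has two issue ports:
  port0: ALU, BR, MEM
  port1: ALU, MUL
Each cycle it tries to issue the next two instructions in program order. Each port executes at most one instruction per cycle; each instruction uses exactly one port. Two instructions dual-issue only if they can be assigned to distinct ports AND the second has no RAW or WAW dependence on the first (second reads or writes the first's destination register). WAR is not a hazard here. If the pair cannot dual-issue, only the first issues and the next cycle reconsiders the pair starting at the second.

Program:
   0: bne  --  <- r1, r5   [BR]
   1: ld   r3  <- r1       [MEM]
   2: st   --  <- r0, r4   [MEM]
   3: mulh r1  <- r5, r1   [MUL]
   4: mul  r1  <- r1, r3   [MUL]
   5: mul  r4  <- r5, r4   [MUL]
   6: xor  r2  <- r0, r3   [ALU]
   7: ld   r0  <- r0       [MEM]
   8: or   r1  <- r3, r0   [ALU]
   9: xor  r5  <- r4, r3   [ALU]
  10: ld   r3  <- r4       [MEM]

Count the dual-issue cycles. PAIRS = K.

t=0 i0:bne ; no-port BR/MEM
t=1 i1:ld ; no-port MEM/MEM
t=2 i2+i3:st/mulh ; pair
t=3 i4:mul ; no-port MUL/MUL
t=4 i5+i6:mul/xor ; pair
t=5 i7:ld ; RAW r0
t=6 i8+i9:or/xor ; pair
t=7 i10:ld ; tail

PAIRS = 3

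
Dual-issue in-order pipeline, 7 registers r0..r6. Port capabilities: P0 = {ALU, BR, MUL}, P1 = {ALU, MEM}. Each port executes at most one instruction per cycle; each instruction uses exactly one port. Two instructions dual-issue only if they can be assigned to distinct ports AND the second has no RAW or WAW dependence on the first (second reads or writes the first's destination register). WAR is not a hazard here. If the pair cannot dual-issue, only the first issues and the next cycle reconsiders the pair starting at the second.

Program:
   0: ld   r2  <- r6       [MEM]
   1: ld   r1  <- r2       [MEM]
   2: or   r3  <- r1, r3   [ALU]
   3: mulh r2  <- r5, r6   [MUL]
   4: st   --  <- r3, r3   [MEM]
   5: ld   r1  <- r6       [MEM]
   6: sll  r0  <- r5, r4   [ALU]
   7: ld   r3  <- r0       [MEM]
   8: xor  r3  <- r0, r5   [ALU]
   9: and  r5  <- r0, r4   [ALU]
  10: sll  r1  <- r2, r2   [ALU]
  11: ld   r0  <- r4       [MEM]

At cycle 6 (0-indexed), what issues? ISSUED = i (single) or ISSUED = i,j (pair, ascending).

ISSUED = 8,9

[0] i0  ld  -- no-port MEM/MEM
[1] i1  ld  -- RAW r1
[2] i2&i3  or/mulh  -- 2-wide
[3] i4  st  -- no-port MEM/MEM
[4] i5&i6  ld/sll  -- 2-wide
[5] i7  ld  -- WAW r3
[6] i8&i9  xor/and  -- 2-wide
[7] i10&i11  sll/ld  -- 2-wide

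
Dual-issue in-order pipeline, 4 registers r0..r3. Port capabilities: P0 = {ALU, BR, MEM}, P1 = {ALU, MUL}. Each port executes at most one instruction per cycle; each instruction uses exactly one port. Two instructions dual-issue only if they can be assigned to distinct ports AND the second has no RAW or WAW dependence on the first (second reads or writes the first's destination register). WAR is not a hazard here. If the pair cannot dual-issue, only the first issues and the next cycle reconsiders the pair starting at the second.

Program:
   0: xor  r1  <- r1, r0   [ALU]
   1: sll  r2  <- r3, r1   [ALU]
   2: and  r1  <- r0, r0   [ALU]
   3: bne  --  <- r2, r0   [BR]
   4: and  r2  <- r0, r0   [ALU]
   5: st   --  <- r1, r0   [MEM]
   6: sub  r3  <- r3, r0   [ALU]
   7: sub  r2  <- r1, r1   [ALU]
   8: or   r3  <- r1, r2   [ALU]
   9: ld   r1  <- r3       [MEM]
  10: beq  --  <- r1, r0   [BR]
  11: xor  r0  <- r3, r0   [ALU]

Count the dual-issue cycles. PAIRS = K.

[0] i0  xor  -- RAW r1
[1] i1+i2  sll;and  -- pair
[2] i3+i4  bne;and  -- pair
[3] i5+i6  st;sub  -- pair
[4] i7  sub  -- RAW r2
[5] i8  or  -- RAW r3
[6] i9  ld  -- no-port MEM/BR
[7] i10+i11  beq;xor  -- pair

PAIRS = 4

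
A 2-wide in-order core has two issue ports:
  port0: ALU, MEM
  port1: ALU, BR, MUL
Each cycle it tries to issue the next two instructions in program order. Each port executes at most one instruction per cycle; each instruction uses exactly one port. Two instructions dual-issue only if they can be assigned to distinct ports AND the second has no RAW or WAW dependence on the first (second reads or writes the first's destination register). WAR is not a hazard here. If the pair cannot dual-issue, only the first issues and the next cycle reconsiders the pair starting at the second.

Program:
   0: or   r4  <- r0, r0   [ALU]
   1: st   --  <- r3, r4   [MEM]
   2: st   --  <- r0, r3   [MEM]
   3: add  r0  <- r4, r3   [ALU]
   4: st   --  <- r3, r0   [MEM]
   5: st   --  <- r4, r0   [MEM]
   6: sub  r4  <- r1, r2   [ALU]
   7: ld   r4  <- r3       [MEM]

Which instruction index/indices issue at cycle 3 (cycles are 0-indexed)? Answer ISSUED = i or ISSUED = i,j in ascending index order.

ISSUED = 4

  cy0 -> i0 (or.ALU) RAW r4
  cy1 -> i1 (st.MEM) no-port MEM/MEM
  cy2 -> i2+i3 (st.MEM/add.ALU) 2-wide
  cy3 -> i4 (st.MEM) no-port MEM/MEM
  cy4 -> i5+i6 (st.MEM/sub.ALU) 2-wide
  cy5 -> i7 (ld.MEM) tail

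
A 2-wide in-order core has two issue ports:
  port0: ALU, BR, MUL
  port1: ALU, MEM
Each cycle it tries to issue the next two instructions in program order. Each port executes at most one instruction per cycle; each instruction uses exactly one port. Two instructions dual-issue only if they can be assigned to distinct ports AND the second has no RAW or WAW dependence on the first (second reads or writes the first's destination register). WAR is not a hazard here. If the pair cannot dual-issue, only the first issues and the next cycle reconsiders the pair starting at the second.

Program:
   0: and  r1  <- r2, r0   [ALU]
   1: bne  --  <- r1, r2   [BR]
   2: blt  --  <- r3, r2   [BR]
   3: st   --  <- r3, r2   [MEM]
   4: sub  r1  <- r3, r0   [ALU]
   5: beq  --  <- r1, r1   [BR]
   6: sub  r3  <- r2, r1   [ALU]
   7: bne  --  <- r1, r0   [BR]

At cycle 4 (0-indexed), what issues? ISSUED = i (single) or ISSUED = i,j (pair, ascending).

ISSUED = 5,6

  cy0 -> i0 (and.ALU) RAW r1
  cy1 -> i1 (bne.BR) no-port BR/BR
  cy2 -> i2&i3 (blt.BR;st.MEM) pair
  cy3 -> i4 (sub.ALU) RAW r1
  cy4 -> i5&i6 (beq.BR;sub.ALU) pair
  cy5 -> i7 (bne.BR) tail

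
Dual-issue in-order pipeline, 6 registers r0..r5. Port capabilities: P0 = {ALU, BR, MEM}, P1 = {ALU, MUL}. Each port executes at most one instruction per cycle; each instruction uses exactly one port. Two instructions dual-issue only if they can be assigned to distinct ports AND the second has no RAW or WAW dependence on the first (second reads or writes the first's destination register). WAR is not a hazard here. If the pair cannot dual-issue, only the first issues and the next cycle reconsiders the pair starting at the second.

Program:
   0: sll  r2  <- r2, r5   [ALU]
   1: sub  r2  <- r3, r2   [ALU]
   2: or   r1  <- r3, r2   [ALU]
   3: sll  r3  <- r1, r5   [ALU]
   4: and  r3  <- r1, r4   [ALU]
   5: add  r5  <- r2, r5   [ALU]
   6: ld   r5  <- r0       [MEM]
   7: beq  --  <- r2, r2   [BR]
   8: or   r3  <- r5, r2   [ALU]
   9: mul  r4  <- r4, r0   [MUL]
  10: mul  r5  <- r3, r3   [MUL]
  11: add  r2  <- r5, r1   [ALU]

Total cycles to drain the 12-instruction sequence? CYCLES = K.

CYCLES = 10

t=0 i0:sll.ALU ; RAW+WAW r2
t=1 i1:sub.ALU ; RAW r2
t=2 i2:or.ALU ; RAW r1
t=3 i3:sll.ALU ; WAW r3
t=4 i4&i5:and.ALU;add.ALU ; 2-wide
t=5 i6:ld.MEM ; no-port MEM/BR
t=6 i7&i8:beq.BR;or.ALU ; 2-wide
t=7 i9:mul.MUL ; no-port MUL/MUL
t=8 i10:mul.MUL ; RAW r5
t=9 i11:add.ALU ; tail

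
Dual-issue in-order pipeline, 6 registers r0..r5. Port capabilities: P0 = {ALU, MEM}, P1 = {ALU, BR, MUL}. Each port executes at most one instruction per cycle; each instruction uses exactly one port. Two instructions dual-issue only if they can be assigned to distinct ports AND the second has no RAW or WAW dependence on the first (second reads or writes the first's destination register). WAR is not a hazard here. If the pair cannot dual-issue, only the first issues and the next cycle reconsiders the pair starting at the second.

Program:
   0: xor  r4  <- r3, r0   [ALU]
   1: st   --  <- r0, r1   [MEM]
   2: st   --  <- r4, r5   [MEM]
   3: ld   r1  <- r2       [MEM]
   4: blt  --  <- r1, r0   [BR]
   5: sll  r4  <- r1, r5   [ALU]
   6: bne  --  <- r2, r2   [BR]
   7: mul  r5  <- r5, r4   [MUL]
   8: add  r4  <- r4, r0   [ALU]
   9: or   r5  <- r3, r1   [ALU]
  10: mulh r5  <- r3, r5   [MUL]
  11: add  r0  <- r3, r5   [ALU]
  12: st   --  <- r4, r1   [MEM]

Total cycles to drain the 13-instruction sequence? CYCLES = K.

CYCLES = 9

[0] i0+i1  xor.ALU+st.MEM  -- pair
[1] i2  st.MEM  -- no-port MEM/MEM
[2] i3  ld.MEM  -- RAW r1
[3] i4+i5  blt.BR+sll.ALU  -- pair
[4] i6  bne.BR  -- no-port BR/MUL
[5] i7+i8  mul.MUL+add.ALU  -- pair
[6] i9  or.ALU  -- RAW+WAW r5
[7] i10  mulh.MUL  -- RAW r5
[8] i11+i12  add.ALU+st.MEM  -- pair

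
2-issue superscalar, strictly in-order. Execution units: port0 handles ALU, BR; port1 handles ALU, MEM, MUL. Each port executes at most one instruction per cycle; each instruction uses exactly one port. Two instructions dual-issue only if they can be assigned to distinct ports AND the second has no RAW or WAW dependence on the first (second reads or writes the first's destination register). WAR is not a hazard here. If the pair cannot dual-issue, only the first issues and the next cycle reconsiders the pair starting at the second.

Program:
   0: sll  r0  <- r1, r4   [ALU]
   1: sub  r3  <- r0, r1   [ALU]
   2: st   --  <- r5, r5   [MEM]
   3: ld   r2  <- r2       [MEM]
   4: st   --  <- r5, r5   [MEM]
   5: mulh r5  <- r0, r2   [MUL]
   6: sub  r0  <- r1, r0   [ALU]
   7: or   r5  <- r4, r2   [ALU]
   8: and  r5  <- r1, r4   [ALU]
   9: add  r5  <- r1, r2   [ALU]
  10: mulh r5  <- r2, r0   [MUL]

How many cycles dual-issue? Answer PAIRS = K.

  cy0 -> i0 (sll) RAW r0
  cy1 -> i1/i2 (sub+st) 2-wide
  cy2 -> i3 (ld) no-port MEM/MEM
  cy3 -> i4 (st) no-port MEM/MUL
  cy4 -> i5/i6 (mulh+sub) 2-wide
  cy5 -> i7 (or) WAW r5
  cy6 -> i8 (and) WAW r5
  cy7 -> i9 (add) WAW r5
  cy8 -> i10 (mulh) tail

PAIRS = 2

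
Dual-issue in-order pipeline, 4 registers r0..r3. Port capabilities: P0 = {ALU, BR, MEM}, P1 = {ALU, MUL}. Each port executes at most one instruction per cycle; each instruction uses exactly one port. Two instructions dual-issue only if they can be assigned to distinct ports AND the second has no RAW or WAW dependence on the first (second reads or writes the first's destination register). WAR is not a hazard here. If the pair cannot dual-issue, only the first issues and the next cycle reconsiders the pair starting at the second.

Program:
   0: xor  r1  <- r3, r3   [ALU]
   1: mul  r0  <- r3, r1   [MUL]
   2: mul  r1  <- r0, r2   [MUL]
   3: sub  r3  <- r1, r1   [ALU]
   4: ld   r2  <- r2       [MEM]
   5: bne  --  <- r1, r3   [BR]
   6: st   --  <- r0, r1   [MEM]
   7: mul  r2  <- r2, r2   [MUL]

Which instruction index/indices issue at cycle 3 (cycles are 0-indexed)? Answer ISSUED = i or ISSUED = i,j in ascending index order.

ISSUED = 3,4

c0: i0 xor.ALU  RAW r1
c1: i1 mul.MUL  no-port MUL/MUL
c2: i2 mul.MUL  RAW r1
c3: i3/i4 sub.ALU ld.MEM  pair
c4: i5 bne.BR  no-port BR/MEM
c5: i6/i7 st.MEM mul.MUL  pair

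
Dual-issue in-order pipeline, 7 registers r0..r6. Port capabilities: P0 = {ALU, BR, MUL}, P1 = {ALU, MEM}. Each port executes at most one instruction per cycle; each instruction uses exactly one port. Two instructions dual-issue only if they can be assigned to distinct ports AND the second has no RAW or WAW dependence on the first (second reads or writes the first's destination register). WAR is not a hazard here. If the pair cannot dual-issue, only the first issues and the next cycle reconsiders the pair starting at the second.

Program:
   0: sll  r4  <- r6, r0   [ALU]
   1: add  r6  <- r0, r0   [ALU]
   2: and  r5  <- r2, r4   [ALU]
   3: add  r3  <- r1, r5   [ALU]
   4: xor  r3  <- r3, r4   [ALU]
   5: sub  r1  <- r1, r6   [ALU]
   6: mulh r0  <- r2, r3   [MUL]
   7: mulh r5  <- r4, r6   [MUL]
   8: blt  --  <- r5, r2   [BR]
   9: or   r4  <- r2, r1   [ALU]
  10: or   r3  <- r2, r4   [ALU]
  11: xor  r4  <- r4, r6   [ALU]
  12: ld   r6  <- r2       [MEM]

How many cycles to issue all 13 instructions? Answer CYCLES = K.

CYCLES = 9

  cy0 -> i0&i1 (sll.ALU add.ALU) 2-wide
  cy1 -> i2 (and.ALU) RAW r5
  cy2 -> i3 (add.ALU) RAW+WAW r3
  cy3 -> i4&i5 (xor.ALU sub.ALU) 2-wide
  cy4 -> i6 (mulh.MUL) no-port MUL/MUL
  cy5 -> i7 (mulh.MUL) no-port MUL/BR
  cy6 -> i8&i9 (blt.BR or.ALU) 2-wide
  cy7 -> i10&i11 (or.ALU xor.ALU) 2-wide
  cy8 -> i12 (ld.MEM) tail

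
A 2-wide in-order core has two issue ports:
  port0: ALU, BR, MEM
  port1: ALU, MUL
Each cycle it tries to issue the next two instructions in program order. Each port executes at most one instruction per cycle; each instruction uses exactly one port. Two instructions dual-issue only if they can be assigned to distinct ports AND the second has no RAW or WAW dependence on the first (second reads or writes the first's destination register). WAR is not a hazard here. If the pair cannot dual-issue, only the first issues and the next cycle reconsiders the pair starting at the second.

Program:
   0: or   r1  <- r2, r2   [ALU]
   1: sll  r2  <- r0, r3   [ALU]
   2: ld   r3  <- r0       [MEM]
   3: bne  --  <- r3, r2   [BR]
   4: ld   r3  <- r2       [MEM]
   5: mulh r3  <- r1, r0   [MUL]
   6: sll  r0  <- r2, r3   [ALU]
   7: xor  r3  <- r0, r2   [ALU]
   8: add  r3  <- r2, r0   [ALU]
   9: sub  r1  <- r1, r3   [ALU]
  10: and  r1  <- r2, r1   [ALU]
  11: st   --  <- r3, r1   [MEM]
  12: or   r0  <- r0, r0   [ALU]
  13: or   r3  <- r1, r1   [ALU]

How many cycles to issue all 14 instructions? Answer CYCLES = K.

CYCLES = 12

[0] i0+i1  or/sll  -- dual
[1] i2  ld  -- no-port MEM/BR
[2] i3  bne  -- no-port BR/MEM
[3] i4  ld  -- WAW r3
[4] i5  mulh  -- RAW r3
[5] i6  sll  -- RAW r0
[6] i7  xor  -- WAW r3
[7] i8  add  -- RAW r3
[8] i9  sub  -- RAW+WAW r1
[9] i10  and  -- RAW r1
[10] i11+i12  st/or  -- dual
[11] i13  or  -- tail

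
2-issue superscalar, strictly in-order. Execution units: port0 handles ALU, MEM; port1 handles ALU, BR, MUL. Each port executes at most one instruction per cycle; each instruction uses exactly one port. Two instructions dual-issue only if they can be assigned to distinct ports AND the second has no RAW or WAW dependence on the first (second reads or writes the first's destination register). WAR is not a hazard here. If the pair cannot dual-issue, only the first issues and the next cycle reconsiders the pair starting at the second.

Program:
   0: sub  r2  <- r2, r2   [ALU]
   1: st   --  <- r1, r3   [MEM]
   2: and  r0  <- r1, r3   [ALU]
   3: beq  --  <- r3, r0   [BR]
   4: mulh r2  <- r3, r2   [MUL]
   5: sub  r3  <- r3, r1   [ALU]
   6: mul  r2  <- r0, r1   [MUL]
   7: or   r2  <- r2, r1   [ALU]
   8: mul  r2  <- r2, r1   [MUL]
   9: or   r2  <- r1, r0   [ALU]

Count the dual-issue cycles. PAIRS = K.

0. sub.ALU/st.MEM @i0+i1  | dual
1. and.ALU @i2  | RAW r0
2. beq.BR @i3  | no-port BR/MUL
3. mulh.MUL/sub.ALU @i4+i5  | dual
4. mul.MUL @i6  | RAW+WAW r2
5. or.ALU @i7  | RAW+WAW r2
6. mul.MUL @i8  | WAW r2
7. or.ALU @i9  | tail

PAIRS = 2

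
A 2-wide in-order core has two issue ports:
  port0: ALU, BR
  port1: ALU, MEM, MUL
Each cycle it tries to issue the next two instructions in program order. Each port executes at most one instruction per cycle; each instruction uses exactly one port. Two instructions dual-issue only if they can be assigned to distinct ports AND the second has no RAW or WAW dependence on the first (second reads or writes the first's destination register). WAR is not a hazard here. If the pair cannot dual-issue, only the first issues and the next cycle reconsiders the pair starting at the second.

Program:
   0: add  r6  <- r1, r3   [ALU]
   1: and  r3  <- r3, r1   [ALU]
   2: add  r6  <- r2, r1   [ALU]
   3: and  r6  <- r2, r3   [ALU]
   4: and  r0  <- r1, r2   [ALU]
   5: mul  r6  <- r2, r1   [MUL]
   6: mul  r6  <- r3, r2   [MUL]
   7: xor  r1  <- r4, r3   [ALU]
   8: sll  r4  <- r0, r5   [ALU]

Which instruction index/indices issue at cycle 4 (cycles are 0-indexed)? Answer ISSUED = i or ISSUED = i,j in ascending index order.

[0] i0,i1  add.ALU;and.ALU  -- pair
[1] i2  add.ALU  -- WAW r6
[2] i3,i4  and.ALU;and.ALU  -- pair
[3] i5  mul.MUL  -- no-port MUL/MUL
[4] i6,i7  mul.MUL;xor.ALU  -- pair
[5] i8  sll.ALU  -- tail

ISSUED = 6,7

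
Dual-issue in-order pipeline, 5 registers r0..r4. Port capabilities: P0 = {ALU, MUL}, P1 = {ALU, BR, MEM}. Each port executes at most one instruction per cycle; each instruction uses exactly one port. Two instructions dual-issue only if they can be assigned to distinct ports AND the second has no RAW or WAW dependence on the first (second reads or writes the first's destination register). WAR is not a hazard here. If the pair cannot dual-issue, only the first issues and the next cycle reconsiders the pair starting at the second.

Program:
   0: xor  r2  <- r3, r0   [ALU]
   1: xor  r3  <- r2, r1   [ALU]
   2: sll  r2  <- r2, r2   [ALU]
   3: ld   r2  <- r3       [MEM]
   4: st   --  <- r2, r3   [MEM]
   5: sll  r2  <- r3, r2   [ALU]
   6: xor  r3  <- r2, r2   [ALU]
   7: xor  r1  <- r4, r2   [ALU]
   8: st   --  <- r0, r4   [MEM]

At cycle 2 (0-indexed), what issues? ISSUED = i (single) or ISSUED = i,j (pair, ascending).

0. xor.ALU @i0  | RAW r2
1. xor.ALU sll.ALU @i1,i2  | 2-wide
2. ld.MEM @i3  | no-port MEM/MEM
3. st.MEM sll.ALU @i4,i5  | 2-wide
4. xor.ALU xor.ALU @i6,i7  | 2-wide
5. st.MEM @i8  | tail

ISSUED = 3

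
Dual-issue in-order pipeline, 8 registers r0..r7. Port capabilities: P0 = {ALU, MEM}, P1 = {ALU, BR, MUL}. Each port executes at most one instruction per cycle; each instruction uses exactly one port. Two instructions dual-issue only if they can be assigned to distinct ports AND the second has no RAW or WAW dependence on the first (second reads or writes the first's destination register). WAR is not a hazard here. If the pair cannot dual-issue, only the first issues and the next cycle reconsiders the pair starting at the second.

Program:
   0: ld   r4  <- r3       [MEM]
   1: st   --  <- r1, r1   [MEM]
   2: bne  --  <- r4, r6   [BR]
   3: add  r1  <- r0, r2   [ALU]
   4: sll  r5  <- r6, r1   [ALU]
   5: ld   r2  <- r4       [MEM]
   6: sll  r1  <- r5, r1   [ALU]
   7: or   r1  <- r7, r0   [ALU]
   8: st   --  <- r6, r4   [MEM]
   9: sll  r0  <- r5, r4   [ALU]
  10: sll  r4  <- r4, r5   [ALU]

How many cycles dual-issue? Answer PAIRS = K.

PAIRS = 4

0. ld.MEM @i0  | no-port MEM/MEM
1. st.MEM bne.BR @i1&i2  | dual
2. add.ALU @i3  | RAW r1
3. sll.ALU ld.MEM @i4&i5  | dual
4. sll.ALU @i6  | WAW r1
5. or.ALU st.MEM @i7&i8  | dual
6. sll.ALU sll.ALU @i9&i10  | dual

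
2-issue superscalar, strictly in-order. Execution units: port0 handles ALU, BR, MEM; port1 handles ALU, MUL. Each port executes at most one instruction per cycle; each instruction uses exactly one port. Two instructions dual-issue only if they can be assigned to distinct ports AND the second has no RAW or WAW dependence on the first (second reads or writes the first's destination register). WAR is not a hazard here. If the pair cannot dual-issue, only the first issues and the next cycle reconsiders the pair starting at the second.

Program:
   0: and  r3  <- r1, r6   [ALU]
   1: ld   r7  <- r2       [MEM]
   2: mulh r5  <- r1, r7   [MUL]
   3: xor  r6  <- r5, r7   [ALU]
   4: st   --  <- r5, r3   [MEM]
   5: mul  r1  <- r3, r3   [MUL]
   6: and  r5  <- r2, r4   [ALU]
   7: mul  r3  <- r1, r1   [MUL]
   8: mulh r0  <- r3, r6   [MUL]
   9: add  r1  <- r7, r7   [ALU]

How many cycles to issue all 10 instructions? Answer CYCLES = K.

CYCLES = 6

t=0 i0+i1:and.ALU+ld.MEM ; dual
t=1 i2:mulh.MUL ; RAW r5
t=2 i3+i4:xor.ALU+st.MEM ; dual
t=3 i5+i6:mul.MUL+and.ALU ; dual
t=4 i7:mul.MUL ; no-port MUL/MUL
t=5 i8+i9:mulh.MUL+add.ALU ; dual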